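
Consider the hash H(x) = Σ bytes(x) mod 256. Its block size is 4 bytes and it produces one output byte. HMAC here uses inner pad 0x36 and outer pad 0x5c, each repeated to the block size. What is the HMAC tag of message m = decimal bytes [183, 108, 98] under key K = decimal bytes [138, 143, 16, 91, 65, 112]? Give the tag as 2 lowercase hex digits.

Key decimal bytes [138, 143, 16, 91, 65, 112] = 8a 8f 10 5b 41 70 is 6 bytes > B = 4, so hash it first: H(key) = 35, then zero-pad to 4 bytes: K' = 35 00 00 00.
K' ⊕ ipad = 03 36 36 36.  K' ⊕ opad = 69 5c 5c 5c.
Inner input = (K'⊕ipad) ∥ m = 03 36 36 36 ∥ b7 6c 62.
Inner hash: sum = 3+54+54+54+183+108+98 = 554; mod 256 = 42 → 2a.
Outer input = (K'⊕opad) ∥ inner = 69 5c 5c 5c ∥ 2a.
Outer hash (tag): sum = 105+92+92+92+42 = 423; mod 256 = 167 → a7.

a7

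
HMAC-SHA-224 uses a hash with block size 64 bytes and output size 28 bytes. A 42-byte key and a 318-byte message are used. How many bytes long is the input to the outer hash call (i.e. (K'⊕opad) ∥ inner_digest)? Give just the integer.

Key is 42 ≤ 64 bytes, zero-padded: |K'| = 64.
Outer input = (K'⊕opad) ∥ H(inner) → 64 + 28 = 92 bytes.

92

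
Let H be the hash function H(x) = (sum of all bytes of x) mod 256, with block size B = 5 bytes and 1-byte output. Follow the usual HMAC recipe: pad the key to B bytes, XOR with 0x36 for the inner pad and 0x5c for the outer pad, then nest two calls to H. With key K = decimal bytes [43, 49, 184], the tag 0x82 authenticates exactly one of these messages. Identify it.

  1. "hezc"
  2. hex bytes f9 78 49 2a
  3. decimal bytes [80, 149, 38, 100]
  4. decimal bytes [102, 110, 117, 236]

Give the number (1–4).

2

Key decimal bytes [43, 49, 184] = 2b 31 b8 is 3 bytes ≤ B = 5; zero-pad to 5 bytes: K' = 2b 31 b8 00 00.
K' ⊕ ipad = 1d 07 8e 36 36; K' ⊕ opad = 77 6d e4 5c 5c.
m1: inner = H(1d 07 8e 36 36 68 65 7a 63) = c8; tag = H(77 6d e4 5c 5c c8) = 48
m2: inner = H(1d 07 8e 36 36 f9 78 49 2a) = 02; tag = H(77 6d e4 5c 5c 02) = 82 ← matches
m3: inner = H(1d 07 8e 36 36 50 95 26 64) = 8d; tag = H(77 6d e4 5c 5c 8d) = 0d
m4: inner = H(1d 07 8e 36 36 66 6e 75 ec) = 53; tag = H(77 6d e4 5c 5c 53) = d3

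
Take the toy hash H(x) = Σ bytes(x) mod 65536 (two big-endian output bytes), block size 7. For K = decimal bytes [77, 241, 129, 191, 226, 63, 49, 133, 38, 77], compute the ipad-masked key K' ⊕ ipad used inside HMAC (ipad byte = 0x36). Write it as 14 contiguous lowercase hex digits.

Key decimal bytes [77, 241, 129, 191, 226, 63, 49, 133, 38, 77] = 4d f1 81 bf e2 3f 31 85 26 4d is 10 bytes > B = 7, so hash it first: H(key) = 04 c8, then zero-pad to 7 bytes: K' = 04 c8 00 00 00 00 00.
XOR each byte with 0x36: 04⊕36=32, c8⊕36=fe, 00⊕36=36, 00⊕36=36, 00⊕36=36, 00⊕36=36, 00⊕36=36.

32fe3636363636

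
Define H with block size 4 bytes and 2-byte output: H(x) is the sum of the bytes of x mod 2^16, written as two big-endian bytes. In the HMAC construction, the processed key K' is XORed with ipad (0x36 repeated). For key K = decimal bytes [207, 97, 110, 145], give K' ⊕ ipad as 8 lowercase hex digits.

f95758a7

Key decimal bytes [207, 97, 110, 145] = cf 61 6e 91 is exactly B = 4 bytes: K' = cf 61 6e 91.
XOR each byte with 0x36: cf⊕36=f9, 61⊕36=57, 6e⊕36=58, 91⊕36=a7.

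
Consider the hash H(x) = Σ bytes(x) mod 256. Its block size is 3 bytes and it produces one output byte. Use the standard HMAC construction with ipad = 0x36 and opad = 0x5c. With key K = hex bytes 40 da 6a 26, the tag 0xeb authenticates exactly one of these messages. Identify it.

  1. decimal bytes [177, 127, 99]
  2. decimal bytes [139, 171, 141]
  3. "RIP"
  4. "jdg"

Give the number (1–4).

Key hex bytes 40 da 6a 26 is 4 bytes > B = 3, so hash it first: H(key) = aa, then zero-pad to 3 bytes: K' = aa 00 00.
K' ⊕ ipad = 9c 36 36; K' ⊕ opad = f6 5c 5c.
m1: inner = H(9c 36 36 b1 7f 63) = 9b; tag = H(f6 5c 5c 9b) = 49
m2: inner = H(9c 36 36 8b ab 8d) = cb; tag = H(f6 5c 5c cb) = 79
m3: inner = H(9c 36 36 52 49 50) = f3; tag = H(f6 5c 5c f3) = a1
m4: inner = H(9c 36 36 6a 64 67) = 3d; tag = H(f6 5c 5c 3d) = eb ← matches

4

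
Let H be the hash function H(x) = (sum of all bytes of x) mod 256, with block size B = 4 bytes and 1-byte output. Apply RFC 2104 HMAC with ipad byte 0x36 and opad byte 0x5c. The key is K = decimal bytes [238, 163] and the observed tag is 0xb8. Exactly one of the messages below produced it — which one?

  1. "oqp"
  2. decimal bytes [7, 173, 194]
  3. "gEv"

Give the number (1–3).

Key decimal bytes [238, 163] = ee a3 is 2 bytes ≤ B = 4; zero-pad to 4 bytes: K' = ee a3 00 00.
K' ⊕ ipad = d8 95 36 36; K' ⊕ opad = b2 ff 5c 5c.
m1: inner = H(d8 95 36 36 6f 71 70) = 29; tag = H(b2 ff 5c 5c 29) = 92
m2: inner = H(d8 95 36 36 07 ad c2) = 4f; tag = H(b2 ff 5c 5c 4f) = b8 ← matches
m3: inner = H(d8 95 36 36 67 45 76) = fb; tag = H(b2 ff 5c 5c fb) = 64

2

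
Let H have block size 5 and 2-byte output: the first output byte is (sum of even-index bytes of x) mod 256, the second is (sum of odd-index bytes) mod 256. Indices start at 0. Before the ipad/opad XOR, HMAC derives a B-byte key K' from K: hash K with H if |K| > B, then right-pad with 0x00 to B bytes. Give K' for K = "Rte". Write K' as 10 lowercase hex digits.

Key "Rte" = 52 74 65 is 3 bytes ≤ B = 5; zero-pad to 5 bytes: K' = 52 74 65 00 00.

5274650000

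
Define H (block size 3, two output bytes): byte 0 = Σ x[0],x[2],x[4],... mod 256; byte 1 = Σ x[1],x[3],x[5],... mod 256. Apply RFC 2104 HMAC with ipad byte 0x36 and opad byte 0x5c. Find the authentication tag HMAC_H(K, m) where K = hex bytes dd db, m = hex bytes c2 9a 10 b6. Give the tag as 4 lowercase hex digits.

Key hex bytes dd db is 2 bytes ≤ B = 3; zero-pad to 3 bytes: K' = dd db 00.
K' ⊕ ipad = eb ed 36.  K' ⊕ opad = 81 87 5c.
Inner input = (K'⊕ipad) ∥ m = eb ed 36 ∥ c2 9a 10 b6.
Inner hash: even-index sum = 625 mod 256 = 113; odd-index sum = 447 mod 256 = 191 → 71 bf.
Outer input = (K'⊕opad) ∥ inner = 81 87 5c ∥ 71 bf.
Outer hash (tag): even-index sum = 412 mod 256 = 156; odd-index sum = 248 mod 256 = 248 → 9c f8.

9cf8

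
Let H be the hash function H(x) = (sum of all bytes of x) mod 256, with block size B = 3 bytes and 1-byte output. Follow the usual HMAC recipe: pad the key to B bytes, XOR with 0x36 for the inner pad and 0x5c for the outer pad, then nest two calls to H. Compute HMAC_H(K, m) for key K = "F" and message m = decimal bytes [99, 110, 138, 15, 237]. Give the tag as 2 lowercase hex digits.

Key "F" = 46 is 1 byte ≤ B = 3; zero-pad to 3 bytes: K' = 46 00 00.
K' ⊕ ipad = 70 36 36.  K' ⊕ opad = 1a 5c 5c.
Inner input = (K'⊕ipad) ∥ m = 70 36 36 ∥ 63 6e 8a 0f ed.
Inner hash: sum = 112+54+54+99+110+138+15+237 = 819; mod 256 = 51 → 33.
Outer input = (K'⊕opad) ∥ inner = 1a 5c 5c ∥ 33.
Outer hash (tag): sum = 26+92+92+51 = 261; mod 256 = 5 → 05.

05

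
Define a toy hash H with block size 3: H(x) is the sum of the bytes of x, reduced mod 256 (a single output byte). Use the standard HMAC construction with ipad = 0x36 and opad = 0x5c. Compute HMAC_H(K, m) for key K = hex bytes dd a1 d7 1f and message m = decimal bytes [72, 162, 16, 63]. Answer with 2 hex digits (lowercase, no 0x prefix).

c7

Key hex bytes dd a1 d7 1f is 4 bytes > B = 3, so hash it first: H(key) = 74, then zero-pad to 3 bytes: K' = 74 00 00.
K' ⊕ ipad = 42 36 36.  K' ⊕ opad = 28 5c 5c.
Inner input = (K'⊕ipad) ∥ m = 42 36 36 ∥ 48 a2 10 3f.
Inner hash: sum = 66+54+54+72+162+16+63 = 487; mod 256 = 231 → e7.
Outer input = (K'⊕opad) ∥ inner = 28 5c 5c ∥ e7.
Outer hash (tag): sum = 40+92+92+231 = 455; mod 256 = 199 → c7.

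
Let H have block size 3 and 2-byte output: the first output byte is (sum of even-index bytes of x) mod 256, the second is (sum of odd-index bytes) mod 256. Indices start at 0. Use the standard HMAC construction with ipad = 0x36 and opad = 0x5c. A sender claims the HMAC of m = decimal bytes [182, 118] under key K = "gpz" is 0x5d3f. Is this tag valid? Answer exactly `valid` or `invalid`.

Key "gpz" = 67 70 7a is exactly B = 3 bytes: K' = 67 70 7a.
K' ⊕ ipad = 51 46 4c; K' ⊕ opad = 3b 2c 26.
Inner hash: even-index sum = 275 mod 256 = 19; odd-index sum = 252 mod 256 = 252 → 13 fc.
Outer hash (recomputed tag): even-index sum = 349 mod 256 = 93; odd-index sum = 63 mod 256 = 63 → 5d 3f.
Recomputed tag = 5d3f; claimed = 5d3f → match.

valid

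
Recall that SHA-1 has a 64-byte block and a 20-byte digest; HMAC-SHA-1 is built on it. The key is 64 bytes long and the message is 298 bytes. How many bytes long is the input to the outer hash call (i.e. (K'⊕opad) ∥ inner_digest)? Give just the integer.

Key is 64 ≤ 64 bytes, zero-padded: |K'| = 64.
Outer input = (K'⊕opad) ∥ H(inner) → 64 + 20 = 84 bytes.

84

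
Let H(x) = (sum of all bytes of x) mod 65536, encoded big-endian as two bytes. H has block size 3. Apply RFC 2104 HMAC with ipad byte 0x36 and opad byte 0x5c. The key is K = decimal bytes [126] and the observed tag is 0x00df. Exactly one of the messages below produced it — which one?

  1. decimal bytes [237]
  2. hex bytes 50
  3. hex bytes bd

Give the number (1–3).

Key decimal bytes [126] = 7e is 1 byte ≤ B = 3; zero-pad to 3 bytes: K' = 7e 00 00.
K' ⊕ ipad = 48 36 36; K' ⊕ opad = 22 5c 5c.
m1: inner = H(48 36 36 ed) = 01 a1; tag = H(22 5c 5c 01 a1) = 017c
m2: inner = H(48 36 36 50) = 01 04; tag = H(22 5c 5c 01 04) = 00df ← matches
m3: inner = H(48 36 36 bd) = 01 71; tag = H(22 5c 5c 01 71) = 014c

2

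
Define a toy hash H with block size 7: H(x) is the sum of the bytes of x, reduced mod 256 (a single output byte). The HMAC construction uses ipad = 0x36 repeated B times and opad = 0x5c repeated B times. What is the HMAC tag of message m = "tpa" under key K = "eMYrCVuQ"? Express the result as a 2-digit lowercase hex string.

1b

Key "eMYrCVuQ" = 65 4d 59 72 43 56 75 51 is 8 bytes > B = 7, so hash it first: H(key) = dc, then zero-pad to 7 bytes: K' = dc 00 00 00 00 00 00.
K' ⊕ ipad = ea 36 36 36 36 36 36.  K' ⊕ opad = 80 5c 5c 5c 5c 5c 5c.
Inner input = (K'⊕ipad) ∥ m = ea 36 36 36 36 36 36 ∥ 74 70 61.
Inner hash: sum = 234+54+54+54+54+54+54+116+112+97 = 883; mod 256 = 115 → 73.
Outer input = (K'⊕opad) ∥ inner = 80 5c 5c 5c 5c 5c 5c ∥ 73.
Outer hash (tag): sum = 128+92+92+92+92+92+92+115 = 795; mod 256 = 27 → 1b.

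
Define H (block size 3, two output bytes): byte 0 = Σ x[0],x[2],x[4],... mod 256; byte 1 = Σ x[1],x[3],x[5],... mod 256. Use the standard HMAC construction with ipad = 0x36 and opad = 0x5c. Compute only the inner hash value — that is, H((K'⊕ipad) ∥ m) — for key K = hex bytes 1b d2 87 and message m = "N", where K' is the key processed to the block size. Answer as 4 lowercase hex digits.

Key hex bytes 1b d2 87 is exactly B = 3 bytes: K' = 1b d2 87.
K' ⊕ ipad = 2d e4 b1.
Inner input = 2d e4 b1 ∥ 4e.
Inner hash: even-index sum = 222 mod 256 = 222; odd-index sum = 306 mod 256 = 50 → de 32.

de32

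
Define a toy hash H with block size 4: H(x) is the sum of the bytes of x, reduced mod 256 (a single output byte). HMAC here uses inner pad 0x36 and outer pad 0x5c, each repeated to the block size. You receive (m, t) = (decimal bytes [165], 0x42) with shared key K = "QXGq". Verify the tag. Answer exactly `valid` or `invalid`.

Key "QXGq" = 51 58 47 71 is exactly B = 4 bytes: K' = 51 58 47 71.
K' ⊕ ipad = 67 6e 71 47; K' ⊕ opad = 0d 04 1b 2d.
Inner hash: sum = 103+110+113+71+165 = 562; mod 256 = 50 → 32.
Outer hash (recomputed tag): sum = 13+4+27+45+50 = 139 → 8b.
Recomputed tag = 8b; claimed = 42 → mismatch.

invalid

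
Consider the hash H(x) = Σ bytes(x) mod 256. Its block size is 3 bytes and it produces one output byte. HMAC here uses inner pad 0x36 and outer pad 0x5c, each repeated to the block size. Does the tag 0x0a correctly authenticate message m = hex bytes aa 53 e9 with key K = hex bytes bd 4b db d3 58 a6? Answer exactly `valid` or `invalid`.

Key hex bytes bd 4b db d3 58 a6 is 6 bytes > B = 3, so hash it first: H(key) = b4, then zero-pad to 3 bytes: K' = b4 00 00.
K' ⊕ ipad = 82 36 36; K' ⊕ opad = e8 5c 5c.
Inner hash: sum = 130+54+54+170+83+233 = 724; mod 256 = 212 → d4.
Outer hash (recomputed tag): sum = 232+92+92+212 = 628; mod 256 = 116 → 74.
Recomputed tag = 74; claimed = 0a → mismatch.

invalid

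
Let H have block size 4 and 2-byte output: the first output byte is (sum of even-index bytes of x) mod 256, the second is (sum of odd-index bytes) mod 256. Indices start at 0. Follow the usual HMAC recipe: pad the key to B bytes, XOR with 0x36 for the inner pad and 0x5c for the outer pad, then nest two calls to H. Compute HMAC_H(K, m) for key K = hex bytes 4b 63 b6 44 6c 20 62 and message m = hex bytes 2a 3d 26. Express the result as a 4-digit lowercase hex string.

Key hex bytes 4b 63 b6 44 6c 20 62 is 7 bytes > B = 4, so hash it first: H(key) = cf c7, then zero-pad to 4 bytes: K' = cf c7 00 00.
K' ⊕ ipad = f9 f1 36 36.  K' ⊕ opad = 93 9b 5c 5c.
Inner input = (K'⊕ipad) ∥ m = f9 f1 36 36 ∥ 2a 3d 26.
Inner hash: even-index sum = 383 mod 256 = 127; odd-index sum = 356 mod 256 = 100 → 7f 64.
Outer input = (K'⊕opad) ∥ inner = 93 9b 5c 5c ∥ 7f 64.
Outer hash (tag): even-index sum = 366 mod 256 = 110; odd-index sum = 347 mod 256 = 91 → 6e 5b.

6e5b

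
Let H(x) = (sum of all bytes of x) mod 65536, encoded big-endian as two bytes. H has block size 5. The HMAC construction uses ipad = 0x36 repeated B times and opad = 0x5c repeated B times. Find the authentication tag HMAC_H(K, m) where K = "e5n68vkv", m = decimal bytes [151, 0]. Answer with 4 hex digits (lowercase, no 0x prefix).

Key "e5n68vkv" = 65 35 6e 36 38 76 6b 76 is 8 bytes > B = 5, so hash it first: H(key) = 02 cd, then zero-pad to 5 bytes: K' = 02 cd 00 00 00.
K' ⊕ ipad = 34 fb 36 36 36.  K' ⊕ opad = 5e 91 5c 5c 5c.
Inner input = (K'⊕ipad) ∥ m = 34 fb 36 36 36 ∥ 97 00.
Inner hash: sum = 52+251+54+54+54+151+0 = 616 → 02 68.
Outer input = (K'⊕opad) ∥ inner = 5e 91 5c 5c 5c ∥ 02 68.
Outer hash (tag): sum = 94+145+92+92+92+2+104 = 621 → 02 6d.

026d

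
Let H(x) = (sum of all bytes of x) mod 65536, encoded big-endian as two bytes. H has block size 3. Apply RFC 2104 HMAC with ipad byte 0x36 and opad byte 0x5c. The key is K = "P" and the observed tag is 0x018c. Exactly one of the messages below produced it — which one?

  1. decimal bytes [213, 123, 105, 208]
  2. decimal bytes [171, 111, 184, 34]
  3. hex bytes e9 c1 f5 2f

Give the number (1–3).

Key "P" = 50 is 1 byte ≤ B = 3; zero-pad to 3 bytes: K' = 50 00 00.
K' ⊕ ipad = 66 36 36; K' ⊕ opad = 0c 5c 5c.
m1: inner = H(66 36 36 d5 7b 69 d0) = 03 5b; tag = H(0c 5c 5c 03 5b) = 0122
m2: inner = H(66 36 36 ab 6f b8 22) = 02 c6; tag = H(0c 5c 5c 02 c6) = 018c ← matches
m3: inner = H(66 36 36 e9 c1 f5 2f) = 03 a0; tag = H(0c 5c 5c 03 a0) = 0167

2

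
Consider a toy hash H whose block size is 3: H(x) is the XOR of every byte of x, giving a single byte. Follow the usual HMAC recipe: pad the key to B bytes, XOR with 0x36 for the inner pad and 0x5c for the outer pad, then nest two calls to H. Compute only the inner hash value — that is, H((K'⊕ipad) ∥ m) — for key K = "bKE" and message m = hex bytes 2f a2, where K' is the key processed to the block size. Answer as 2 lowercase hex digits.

d7

Key "bKE" = 62 4b 45 is exactly B = 3 bytes: K' = 62 4b 45.
K' ⊕ ipad = 54 7d 73.
Inner input = 54 7d 73 ∥ 2f a2.
Inner hash: XOR 54⊕7d⊕73⊕2f⊕a2 = d7.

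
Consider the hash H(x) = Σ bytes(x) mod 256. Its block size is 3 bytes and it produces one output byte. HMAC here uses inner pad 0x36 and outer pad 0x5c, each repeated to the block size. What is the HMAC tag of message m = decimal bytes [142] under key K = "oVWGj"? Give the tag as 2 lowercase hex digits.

Key "oVWGj" = 6f 56 57 47 6a is 5 bytes > B = 3, so hash it first: H(key) = cd, then zero-pad to 3 bytes: K' = cd 00 00.
K' ⊕ ipad = fb 36 36.  K' ⊕ opad = 91 5c 5c.
Inner input = (K'⊕ipad) ∥ m = fb 36 36 ∥ 8e.
Inner hash: sum = 251+54+54+142 = 501; mod 256 = 245 → f5.
Outer input = (K'⊕opad) ∥ inner = 91 5c 5c ∥ f5.
Outer hash (tag): sum = 145+92+92+245 = 574; mod 256 = 62 → 3e.

3e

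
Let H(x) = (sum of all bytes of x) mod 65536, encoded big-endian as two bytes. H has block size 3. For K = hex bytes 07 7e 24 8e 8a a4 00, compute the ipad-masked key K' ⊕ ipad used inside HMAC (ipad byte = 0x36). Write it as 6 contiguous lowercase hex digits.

Key hex bytes 07 7e 24 8e 8a a4 00 is 7 bytes > B = 3, so hash it first: H(key) = 02 65, then zero-pad to 3 bytes: K' = 02 65 00.
XOR each byte with 0x36: 02⊕36=34, 65⊕36=53, 00⊕36=36.

345336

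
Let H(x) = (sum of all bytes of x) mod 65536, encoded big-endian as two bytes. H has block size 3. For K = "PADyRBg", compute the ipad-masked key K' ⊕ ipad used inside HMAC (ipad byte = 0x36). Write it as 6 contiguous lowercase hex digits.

Key "PADyRBg" = 50 41 44 79 52 42 67 is 7 bytes > B = 3, so hash it first: H(key) = 02 49, then zero-pad to 3 bytes: K' = 02 49 00.
XOR each byte with 0x36: 02⊕36=34, 49⊕36=7f, 00⊕36=36.

347f36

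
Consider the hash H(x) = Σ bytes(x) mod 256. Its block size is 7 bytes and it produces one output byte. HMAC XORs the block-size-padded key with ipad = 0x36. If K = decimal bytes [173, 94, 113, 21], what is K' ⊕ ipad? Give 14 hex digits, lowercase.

Key decimal bytes [173, 94, 113, 21] = ad 5e 71 15 is 4 bytes ≤ B = 7; zero-pad to 7 bytes: K' = ad 5e 71 15 00 00 00.
XOR each byte with 0x36: ad⊕36=9b, 5e⊕36=68, 71⊕36=47, 15⊕36=23, 00⊕36=36, 00⊕36=36, 00⊕36=36.

9b684723363636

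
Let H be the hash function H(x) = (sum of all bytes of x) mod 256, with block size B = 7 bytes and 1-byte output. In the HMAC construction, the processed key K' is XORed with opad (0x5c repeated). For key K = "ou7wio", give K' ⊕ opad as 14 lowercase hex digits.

33296b2b35335c

Key "ou7wio" = 6f 75 37 77 69 6f is 6 bytes ≤ B = 7; zero-pad to 7 bytes: K' = 6f 75 37 77 69 6f 00.
XOR each byte with 0x5c: 6f⊕5c=33, 75⊕5c=29, 37⊕5c=6b, 77⊕5c=2b, 69⊕5c=35, 6f⊕5c=33, 00⊕5c=5c.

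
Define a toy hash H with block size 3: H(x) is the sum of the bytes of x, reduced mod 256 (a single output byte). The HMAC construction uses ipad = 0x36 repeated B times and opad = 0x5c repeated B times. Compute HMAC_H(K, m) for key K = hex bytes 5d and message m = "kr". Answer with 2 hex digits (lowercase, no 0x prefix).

Key hex bytes 5d is 1 byte ≤ B = 3; zero-pad to 3 bytes: K' = 5d 00 00.
K' ⊕ ipad = 6b 36 36.  K' ⊕ opad = 01 5c 5c.
Inner input = (K'⊕ipad) ∥ m = 6b 36 36 ∥ 6b 72.
Inner hash: sum = 107+54+54+107+114 = 436; mod 256 = 180 → b4.
Outer input = (K'⊕opad) ∥ inner = 01 5c 5c ∥ b4.
Outer hash (tag): sum = 1+92+92+180 = 365; mod 256 = 109 → 6d.

6d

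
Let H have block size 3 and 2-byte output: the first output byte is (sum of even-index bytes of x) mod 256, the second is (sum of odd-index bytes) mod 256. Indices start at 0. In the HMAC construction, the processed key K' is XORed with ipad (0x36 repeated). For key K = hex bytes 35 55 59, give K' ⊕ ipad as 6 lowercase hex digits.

03636f

Key hex bytes 35 55 59 is exactly B = 3 bytes: K' = 35 55 59.
XOR each byte with 0x36: 35⊕36=03, 55⊕36=63, 59⊕36=6f.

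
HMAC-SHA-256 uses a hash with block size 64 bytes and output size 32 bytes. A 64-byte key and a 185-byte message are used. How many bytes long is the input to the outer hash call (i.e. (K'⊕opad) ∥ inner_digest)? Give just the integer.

96

Key is 64 ≤ 64 bytes, zero-padded: |K'| = 64.
Outer input = (K'⊕opad) ∥ H(inner) → 64 + 32 = 96 bytes.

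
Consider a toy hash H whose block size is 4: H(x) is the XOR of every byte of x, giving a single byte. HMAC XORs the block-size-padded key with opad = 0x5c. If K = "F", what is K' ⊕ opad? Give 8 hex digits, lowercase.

Key "F" = 46 is 1 byte ≤ B = 4; zero-pad to 4 bytes: K' = 46 00 00 00.
XOR each byte with 0x5c: 46⊕5c=1a, 00⊕5c=5c, 00⊕5c=5c, 00⊕5c=5c.

1a5c5c5c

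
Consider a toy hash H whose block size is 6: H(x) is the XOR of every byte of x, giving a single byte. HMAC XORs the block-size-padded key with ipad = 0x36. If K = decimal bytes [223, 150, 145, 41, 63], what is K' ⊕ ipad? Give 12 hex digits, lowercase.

e9a0a71f0936

Key decimal bytes [223, 150, 145, 41, 63] = df 96 91 29 3f is 5 bytes ≤ B = 6; zero-pad to 6 bytes: K' = df 96 91 29 3f 00.
XOR each byte with 0x36: df⊕36=e9, 96⊕36=a0, 91⊕36=a7, 29⊕36=1f, 3f⊕36=09, 00⊕36=36.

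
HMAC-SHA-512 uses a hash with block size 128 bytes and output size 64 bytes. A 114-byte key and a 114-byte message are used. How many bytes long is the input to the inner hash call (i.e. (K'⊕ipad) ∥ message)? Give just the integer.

Key is 114 ≤ 128 bytes, zero-padded: |K'| = 128.
Inner input = (K'⊕ipad) ∥ m → 128 + 114 = 242 bytes.

242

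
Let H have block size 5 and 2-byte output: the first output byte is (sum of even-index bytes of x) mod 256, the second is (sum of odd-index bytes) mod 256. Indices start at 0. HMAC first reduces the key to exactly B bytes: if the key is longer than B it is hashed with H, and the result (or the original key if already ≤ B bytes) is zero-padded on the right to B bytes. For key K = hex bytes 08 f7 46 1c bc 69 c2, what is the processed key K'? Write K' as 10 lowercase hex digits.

cc7c000000

|K| = 7 > B = 5, so first hash the key.
H(K): even-index sum = 460 mod 256 = 204; odd-index sum = 380 mod 256 = 124 → cc 7c.
Zero-pad H(K) = cc 7c to 5 bytes: K' = cc 7c 00 00 00.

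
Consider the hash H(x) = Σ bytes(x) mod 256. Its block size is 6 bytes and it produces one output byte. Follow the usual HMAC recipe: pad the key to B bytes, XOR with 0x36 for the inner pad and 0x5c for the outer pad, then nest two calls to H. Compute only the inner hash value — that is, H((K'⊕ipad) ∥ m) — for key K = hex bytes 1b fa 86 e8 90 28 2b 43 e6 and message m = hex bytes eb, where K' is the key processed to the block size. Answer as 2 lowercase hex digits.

Key hex bytes 1b fa 86 e8 90 28 2b 43 e6 is 9 bytes > B = 6, so hash it first: H(key) = 8f, then zero-pad to 6 bytes: K' = 8f 00 00 00 00 00.
K' ⊕ ipad = b9 36 36 36 36 36.
Inner input = b9 36 36 36 36 36 ∥ eb.
Inner hash: sum = 185+54+54+54+54+54+235 = 690; mod 256 = 178 → b2.

b2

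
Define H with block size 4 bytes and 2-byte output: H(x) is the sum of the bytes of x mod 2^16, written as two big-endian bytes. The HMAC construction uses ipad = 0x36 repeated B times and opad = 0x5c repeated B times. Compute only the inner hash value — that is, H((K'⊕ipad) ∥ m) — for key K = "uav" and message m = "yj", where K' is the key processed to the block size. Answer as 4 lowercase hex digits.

Key "uav" = 75 61 76 is 3 bytes ≤ B = 4; zero-pad to 4 bytes: K' = 75 61 76 00.
K' ⊕ ipad = 43 57 40 36.
Inner input = 43 57 40 36 ∥ 79 6a.
Inner hash: sum = 67+87+64+54+121+106 = 499 → 01 f3.

01f3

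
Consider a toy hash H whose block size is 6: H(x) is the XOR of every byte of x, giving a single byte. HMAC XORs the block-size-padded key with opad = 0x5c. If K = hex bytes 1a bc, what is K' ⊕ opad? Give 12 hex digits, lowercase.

Key hex bytes 1a bc is 2 bytes ≤ B = 6; zero-pad to 6 bytes: K' = 1a bc 00 00 00 00.
XOR each byte with 0x5c: 1a⊕5c=46, bc⊕5c=e0, 00⊕5c=5c, 00⊕5c=5c, 00⊕5c=5c, 00⊕5c=5c.

46e05c5c5c5c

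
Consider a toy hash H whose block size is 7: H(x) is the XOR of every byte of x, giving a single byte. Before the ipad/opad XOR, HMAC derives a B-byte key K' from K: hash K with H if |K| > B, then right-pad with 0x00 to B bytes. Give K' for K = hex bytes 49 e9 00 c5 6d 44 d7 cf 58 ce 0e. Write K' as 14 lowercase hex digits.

|K| = 11 > B = 7, so first hash the key.
H(K): XOR 49⊕e9⊕00⊕c5⊕6d⊕44⊕d7⊕cf⊕58⊕ce⊕0e = cc.
Zero-pad H(K) = cc to 7 bytes: K' = cc 00 00 00 00 00 00.

cc000000000000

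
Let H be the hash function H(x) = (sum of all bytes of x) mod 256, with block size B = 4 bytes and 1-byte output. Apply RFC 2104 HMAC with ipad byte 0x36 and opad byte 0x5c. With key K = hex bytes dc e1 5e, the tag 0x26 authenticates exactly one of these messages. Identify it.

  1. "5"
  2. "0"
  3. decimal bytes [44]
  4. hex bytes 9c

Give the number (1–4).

3

Key hex bytes dc e1 5e is 3 bytes ≤ B = 4; zero-pad to 4 bytes: K' = dc e1 5e 00.
K' ⊕ ipad = ea d7 68 36; K' ⊕ opad = 80 bd 02 5c.
m1: inner = H(ea d7 68 36 35) = 94; tag = H(80 bd 02 5c 94) = 2f
m2: inner = H(ea d7 68 36 30) = 8f; tag = H(80 bd 02 5c 8f) = 2a
m3: inner = H(ea d7 68 36 2c) = 8b; tag = H(80 bd 02 5c 8b) = 26 ← matches
m4: inner = H(ea d7 68 36 9c) = fb; tag = H(80 bd 02 5c fb) = 96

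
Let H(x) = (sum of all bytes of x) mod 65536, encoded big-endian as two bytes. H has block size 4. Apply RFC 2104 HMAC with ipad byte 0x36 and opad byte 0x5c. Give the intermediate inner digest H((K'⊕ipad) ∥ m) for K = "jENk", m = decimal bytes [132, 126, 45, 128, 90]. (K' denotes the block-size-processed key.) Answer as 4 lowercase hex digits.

03ad

Key "jENk" = 6a 45 4e 6b is exactly B = 4 bytes: K' = 6a 45 4e 6b.
K' ⊕ ipad = 5c 73 78 5d.
Inner input = 5c 73 78 5d ∥ 84 7e 2d 80 5a.
Inner hash: sum = 92+115+120+93+132+126+45+128+90 = 941 → 03 ad.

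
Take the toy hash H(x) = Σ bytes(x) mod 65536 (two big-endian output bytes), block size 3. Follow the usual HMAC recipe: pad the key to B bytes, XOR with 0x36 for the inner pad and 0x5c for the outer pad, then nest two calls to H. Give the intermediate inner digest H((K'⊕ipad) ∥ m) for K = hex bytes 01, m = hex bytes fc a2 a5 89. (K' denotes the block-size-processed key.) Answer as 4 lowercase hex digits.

Key hex bytes 01 is 1 byte ≤ B = 3; zero-pad to 3 bytes: K' = 01 00 00.
K' ⊕ ipad = 37 36 36.
Inner input = 37 36 36 ∥ fc a2 a5 89.
Inner hash: sum = 55+54+54+252+162+165+137 = 879 → 03 6f.

036f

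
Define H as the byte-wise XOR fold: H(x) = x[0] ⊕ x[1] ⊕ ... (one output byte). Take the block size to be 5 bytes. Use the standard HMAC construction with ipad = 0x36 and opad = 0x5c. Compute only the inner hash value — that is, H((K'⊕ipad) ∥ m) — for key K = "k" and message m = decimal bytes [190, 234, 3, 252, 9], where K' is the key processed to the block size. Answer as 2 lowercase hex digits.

Key "k" = 6b is 1 byte ≤ B = 5; zero-pad to 5 bytes: K' = 6b 00 00 00 00.
K' ⊕ ipad = 5d 36 36 36 36.
Inner input = 5d 36 36 36 36 ∥ be ea 03 fc 09.
Inner hash: XOR 5d⊕36⊕36⊕36⊕36⊕be⊕ea⊕03⊕fc⊕09 = ff.

ff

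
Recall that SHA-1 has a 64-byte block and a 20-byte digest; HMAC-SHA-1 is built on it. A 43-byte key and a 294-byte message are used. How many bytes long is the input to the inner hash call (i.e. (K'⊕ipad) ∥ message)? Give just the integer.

358

Key is 43 ≤ 64 bytes, zero-padded: |K'| = 64.
Inner input = (K'⊕ipad) ∥ m → 64 + 294 = 358 bytes.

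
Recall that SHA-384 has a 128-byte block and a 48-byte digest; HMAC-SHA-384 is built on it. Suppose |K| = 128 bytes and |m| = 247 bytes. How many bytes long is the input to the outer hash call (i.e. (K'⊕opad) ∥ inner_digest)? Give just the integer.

176

Key is 128 ≤ 128 bytes, zero-padded: |K'| = 128.
Outer input = (K'⊕opad) ∥ H(inner) → 128 + 48 = 176 bytes.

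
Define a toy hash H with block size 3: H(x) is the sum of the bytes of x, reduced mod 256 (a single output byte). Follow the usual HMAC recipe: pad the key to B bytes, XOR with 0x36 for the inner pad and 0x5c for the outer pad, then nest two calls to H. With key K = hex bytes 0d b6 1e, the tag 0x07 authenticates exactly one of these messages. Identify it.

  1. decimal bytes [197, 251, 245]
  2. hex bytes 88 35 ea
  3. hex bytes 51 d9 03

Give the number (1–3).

Key hex bytes 0d b6 1e is exactly B = 3 bytes: K' = 0d b6 1e.
K' ⊕ ipad = 3b 80 28; K' ⊕ opad = 51 ea 42.
m1: inner = H(3b 80 28 c5 fb f5) = 98; tag = H(51 ea 42 98) = 15
m2: inner = H(3b 80 28 88 35 ea) = 8a; tag = H(51 ea 42 8a) = 07 ← matches
m3: inner = H(3b 80 28 51 d9 03) = 10; tag = H(51 ea 42 10) = 8d

2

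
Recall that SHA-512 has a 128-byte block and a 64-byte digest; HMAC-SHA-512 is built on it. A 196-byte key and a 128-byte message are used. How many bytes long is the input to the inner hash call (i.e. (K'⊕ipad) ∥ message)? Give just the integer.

256

Key is 196 > 128 bytes, so it is hashed to 64 bytes then zero-padded to 128: |K'| = 128.
Inner input = (K'⊕ipad) ∥ m → 128 + 128 = 256 bytes.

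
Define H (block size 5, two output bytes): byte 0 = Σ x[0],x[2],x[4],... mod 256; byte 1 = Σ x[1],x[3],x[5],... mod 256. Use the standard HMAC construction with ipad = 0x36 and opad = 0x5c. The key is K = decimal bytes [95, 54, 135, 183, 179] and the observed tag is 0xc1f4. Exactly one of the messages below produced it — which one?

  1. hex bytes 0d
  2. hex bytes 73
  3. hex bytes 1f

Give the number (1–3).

Key decimal bytes [95, 54, 135, 183, 179] = 5f 36 87 b7 b3 is exactly B = 5 bytes: K' = 5f 36 87 b7 b3.
K' ⊕ ipad = 69 00 b1 81 85; K' ⊕ opad = 03 6a db eb ef.
m1: inner = H(69 00 b1 81 85 0d) = 9f 8e; tag = H(03 6a db eb ef 9f 8e) = 5bf4
m2: inner = H(69 00 b1 81 85 73) = 9f f4; tag = H(03 6a db eb ef 9f f4) = c1f4 ← matches
m3: inner = H(69 00 b1 81 85 1f) = 9f a0; tag = H(03 6a db eb ef 9f a0) = 6df4

2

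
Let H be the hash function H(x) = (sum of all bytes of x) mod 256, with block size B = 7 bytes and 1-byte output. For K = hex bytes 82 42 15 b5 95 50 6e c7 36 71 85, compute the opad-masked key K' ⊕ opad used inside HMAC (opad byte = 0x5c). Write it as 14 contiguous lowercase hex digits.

885c5c5c5c5c5c

Key hex bytes 82 42 15 b5 95 50 6e c7 36 71 85 is 11 bytes > B = 7, so hash it first: H(key) = d4, then zero-pad to 7 bytes: K' = d4 00 00 00 00 00 00.
XOR each byte with 0x5c: d4⊕5c=88, 00⊕5c=5c, 00⊕5c=5c, 00⊕5c=5c, 00⊕5c=5c, 00⊕5c=5c, 00⊕5c=5c.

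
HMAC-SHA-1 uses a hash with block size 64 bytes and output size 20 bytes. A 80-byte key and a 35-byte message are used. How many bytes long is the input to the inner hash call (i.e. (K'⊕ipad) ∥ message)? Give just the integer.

99

Key is 80 > 64 bytes, so it is hashed to 20 bytes then zero-padded to 64: |K'| = 64.
Inner input = (K'⊕ipad) ∥ m → 64 + 35 = 99 bytes.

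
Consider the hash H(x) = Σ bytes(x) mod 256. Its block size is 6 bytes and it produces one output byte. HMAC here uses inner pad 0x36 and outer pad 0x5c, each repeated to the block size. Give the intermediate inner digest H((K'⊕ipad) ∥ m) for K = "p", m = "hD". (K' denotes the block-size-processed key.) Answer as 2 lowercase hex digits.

00

Key "p" = 70 is 1 byte ≤ B = 6; zero-pad to 6 bytes: K' = 70 00 00 00 00 00.
K' ⊕ ipad = 46 36 36 36 36 36.
Inner input = 46 36 36 36 36 36 ∥ 68 44.
Inner hash: sum = 70+54+54+54+54+54+104+68 = 512; mod 256 = 0 → 00.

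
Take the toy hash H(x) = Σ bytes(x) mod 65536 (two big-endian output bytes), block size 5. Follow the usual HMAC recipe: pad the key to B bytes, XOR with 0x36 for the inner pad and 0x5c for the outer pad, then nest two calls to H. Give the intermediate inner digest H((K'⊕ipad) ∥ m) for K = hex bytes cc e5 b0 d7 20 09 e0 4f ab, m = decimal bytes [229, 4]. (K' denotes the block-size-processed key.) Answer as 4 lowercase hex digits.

01cb

Key hex bytes cc e5 b0 d7 20 09 e0 4f ab is 9 bytes > B = 5, so hash it first: H(key) = 05 3b, then zero-pad to 5 bytes: K' = 05 3b 00 00 00.
K' ⊕ ipad = 33 0d 36 36 36.
Inner input = 33 0d 36 36 36 ∥ e5 04.
Inner hash: sum = 51+13+54+54+54+229+4 = 459 → 01 cb.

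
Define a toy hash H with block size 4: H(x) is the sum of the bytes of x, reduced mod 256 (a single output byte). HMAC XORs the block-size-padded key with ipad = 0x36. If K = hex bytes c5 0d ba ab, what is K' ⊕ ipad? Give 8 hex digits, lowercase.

f33b8c9d

Key hex bytes c5 0d ba ab is exactly B = 4 bytes: K' = c5 0d ba ab.
XOR each byte with 0x36: c5⊕36=f3, 0d⊕36=3b, ba⊕36=8c, ab⊕36=9d.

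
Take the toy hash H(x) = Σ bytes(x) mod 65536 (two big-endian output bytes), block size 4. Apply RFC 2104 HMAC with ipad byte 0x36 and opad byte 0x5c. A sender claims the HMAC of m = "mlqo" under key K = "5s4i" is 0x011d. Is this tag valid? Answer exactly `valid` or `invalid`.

invalid

Key "5s4i" = 35 73 34 69 is exactly B = 4 bytes: K' = 35 73 34 69.
K' ⊕ ipad = 03 45 02 5f; K' ⊕ opad = 69 2f 68 35.
Inner hash: sum = 3+69+2+95+109+108+113+111 = 610 → 02 62.
Outer hash (recomputed tag): sum = 105+47+104+53+2+98 = 409 → 01 99.
Recomputed tag = 0199; claimed = 011d → mismatch.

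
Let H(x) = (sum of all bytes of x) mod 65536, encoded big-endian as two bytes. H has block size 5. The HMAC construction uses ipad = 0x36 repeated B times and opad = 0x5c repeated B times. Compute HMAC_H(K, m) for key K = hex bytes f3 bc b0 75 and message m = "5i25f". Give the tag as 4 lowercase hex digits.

Key hex bytes f3 bc b0 75 is 4 bytes ≤ B = 5; zero-pad to 5 bytes: K' = f3 bc b0 75 00.
K' ⊕ ipad = c5 8a 86 43 36.  K' ⊕ opad = af e0 ec 29 5c.
Inner input = (K'⊕ipad) ∥ m = c5 8a 86 43 36 ∥ 35 69 32 35 66.
Inner hash: sum = 197+138+134+67+54+53+105+50+53+102 = 953 → 03 b9.
Outer input = (K'⊕opad) ∥ inner = af e0 ec 29 5c ∥ 03 b9.
Outer hash (tag): sum = 175+224+236+41+92+3+185 = 956 → 03 bc.

03bc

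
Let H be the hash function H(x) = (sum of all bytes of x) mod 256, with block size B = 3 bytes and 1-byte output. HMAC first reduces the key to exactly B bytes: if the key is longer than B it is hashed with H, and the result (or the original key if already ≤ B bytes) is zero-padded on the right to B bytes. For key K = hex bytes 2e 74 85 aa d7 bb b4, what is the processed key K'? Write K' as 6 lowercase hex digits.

170000

|K| = 7 > B = 3, so first hash the key.
H(K): sum = 46+116+133+170+215+187+180 = 1047; mod 256 = 23 → 17.
Zero-pad H(K) = 17 to 3 bytes: K' = 17 00 00.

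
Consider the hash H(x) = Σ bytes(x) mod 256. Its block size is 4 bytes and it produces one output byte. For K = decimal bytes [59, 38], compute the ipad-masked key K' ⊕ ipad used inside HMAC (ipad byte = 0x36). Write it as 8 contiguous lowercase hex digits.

Key decimal bytes [59, 38] = 3b 26 is 2 bytes ≤ B = 4; zero-pad to 4 bytes: K' = 3b 26 00 00.
XOR each byte with 0x36: 3b⊕36=0d, 26⊕36=10, 00⊕36=36, 00⊕36=36.

0d103636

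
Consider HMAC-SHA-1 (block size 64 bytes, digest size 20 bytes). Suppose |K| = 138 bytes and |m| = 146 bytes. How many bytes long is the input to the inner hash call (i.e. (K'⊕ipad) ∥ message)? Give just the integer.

210

Key is 138 > 64 bytes, so it is hashed to 20 bytes then zero-padded to 64: |K'| = 64.
Inner input = (K'⊕ipad) ∥ m → 64 + 146 = 210 bytes.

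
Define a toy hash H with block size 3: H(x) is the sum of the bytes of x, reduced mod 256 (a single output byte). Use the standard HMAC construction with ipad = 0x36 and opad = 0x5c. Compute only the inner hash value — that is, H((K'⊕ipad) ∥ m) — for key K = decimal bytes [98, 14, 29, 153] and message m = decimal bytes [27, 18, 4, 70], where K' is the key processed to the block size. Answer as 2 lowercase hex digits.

f3

Key decimal bytes [98, 14, 29, 153] = 62 0e 1d 99 is 4 bytes > B = 3, so hash it first: H(key) = 26, then zero-pad to 3 bytes: K' = 26 00 00.
K' ⊕ ipad = 10 36 36.
Inner input = 10 36 36 ∥ 1b 12 04 46.
Inner hash: sum = 16+54+54+27+18+4+70 = 243 → f3.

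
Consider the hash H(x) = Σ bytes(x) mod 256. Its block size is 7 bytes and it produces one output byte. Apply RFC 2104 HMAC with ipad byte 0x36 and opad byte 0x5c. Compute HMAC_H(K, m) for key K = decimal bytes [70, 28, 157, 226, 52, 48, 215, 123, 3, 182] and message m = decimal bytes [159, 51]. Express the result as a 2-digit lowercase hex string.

Key decimal bytes [70, 28, 157, 226, 52, 48, 215, 123, 3, 182] = 46 1c 9d e2 34 30 d7 7b 03 b6 is 10 bytes > B = 7, so hash it first: H(key) = 50, then zero-pad to 7 bytes: K' = 50 00 00 00 00 00 00.
K' ⊕ ipad = 66 36 36 36 36 36 36.  K' ⊕ opad = 0c 5c 5c 5c 5c 5c 5c.
Inner input = (K'⊕ipad) ∥ m = 66 36 36 36 36 36 36 ∥ 9f 33.
Inner hash: sum = 102+54+54+54+54+54+54+159+51 = 636; mod 256 = 124 → 7c.
Outer input = (K'⊕opad) ∥ inner = 0c 5c 5c 5c 5c 5c 5c ∥ 7c.
Outer hash (tag): sum = 12+92+92+92+92+92+92+124 = 688; mod 256 = 176 → b0.

b0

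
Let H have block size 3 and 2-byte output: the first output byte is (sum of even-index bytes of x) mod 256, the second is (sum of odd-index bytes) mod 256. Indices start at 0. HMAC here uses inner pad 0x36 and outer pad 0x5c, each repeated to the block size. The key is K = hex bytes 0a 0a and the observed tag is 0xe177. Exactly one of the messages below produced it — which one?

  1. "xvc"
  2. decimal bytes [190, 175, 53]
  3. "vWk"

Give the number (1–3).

2

Key hex bytes 0a 0a is 2 bytes ≤ B = 3; zero-pad to 3 bytes: K' = 0a 0a 00.
K' ⊕ ipad = 3c 3c 36; K' ⊕ opad = 56 56 5c.
m1: inner = H(3c 3c 36 78 76 63) = e8 17; tag = H(56 56 5c e8 17) = c93e
m2: inner = H(3c 3c 36 be af 35) = 21 2f; tag = H(56 56 5c 21 2f) = e177 ← matches
m3: inner = H(3c 3c 36 76 57 6b) = c9 1d; tag = H(56 56 5c c9 1d) = cf1f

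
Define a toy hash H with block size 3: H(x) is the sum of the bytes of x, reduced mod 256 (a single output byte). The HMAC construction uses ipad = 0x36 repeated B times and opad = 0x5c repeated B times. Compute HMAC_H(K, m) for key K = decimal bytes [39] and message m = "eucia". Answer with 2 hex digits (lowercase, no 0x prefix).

Key decimal bytes [39] = 27 is 1 byte ≤ B = 3; zero-pad to 3 bytes: K' = 27 00 00.
K' ⊕ ipad = 11 36 36.  K' ⊕ opad = 7b 5c 5c.
Inner input = (K'⊕ipad) ∥ m = 11 36 36 ∥ 65 75 63 69 61.
Inner hash: sum = 17+54+54+101+117+99+105+97 = 644; mod 256 = 132 → 84.
Outer input = (K'⊕opad) ∥ inner = 7b 5c 5c ∥ 84.
Outer hash (tag): sum = 123+92+92+132 = 439; mod 256 = 183 → b7.

b7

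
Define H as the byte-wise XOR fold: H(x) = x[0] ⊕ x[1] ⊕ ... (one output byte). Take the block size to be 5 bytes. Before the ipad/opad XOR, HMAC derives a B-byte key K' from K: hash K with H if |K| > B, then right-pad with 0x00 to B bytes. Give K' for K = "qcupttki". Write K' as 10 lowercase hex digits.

1500000000

|K| = 8 > B = 5, so first hash the key.
H(K): XOR 71⊕63⊕75⊕70⊕74⊕74⊕6b⊕69 = 15.
Zero-pad H(K) = 15 to 5 bytes: K' = 15 00 00 00 00.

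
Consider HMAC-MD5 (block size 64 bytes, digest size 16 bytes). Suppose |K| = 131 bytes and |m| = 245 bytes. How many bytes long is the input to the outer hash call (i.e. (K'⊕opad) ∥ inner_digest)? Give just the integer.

Key is 131 > 64 bytes, so it is hashed to 16 bytes then zero-padded to 64: |K'| = 64.
Outer input = (K'⊕opad) ∥ H(inner) → 64 + 16 = 80 bytes.

80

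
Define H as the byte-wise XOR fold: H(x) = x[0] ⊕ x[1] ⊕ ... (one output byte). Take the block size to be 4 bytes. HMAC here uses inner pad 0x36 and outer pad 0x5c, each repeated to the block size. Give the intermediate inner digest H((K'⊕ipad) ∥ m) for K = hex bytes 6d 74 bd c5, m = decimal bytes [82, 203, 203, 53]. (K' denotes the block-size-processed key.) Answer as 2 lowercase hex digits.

Key hex bytes 6d 74 bd c5 is exactly B = 4 bytes: K' = 6d 74 bd c5.
K' ⊕ ipad = 5b 42 8b f3.
Inner input = 5b 42 8b f3 ∥ 52 cb cb 35.
Inner hash: XOR 5b⊕42⊕8b⊕f3⊕52⊕cb⊕cb⊕35 = 06.

06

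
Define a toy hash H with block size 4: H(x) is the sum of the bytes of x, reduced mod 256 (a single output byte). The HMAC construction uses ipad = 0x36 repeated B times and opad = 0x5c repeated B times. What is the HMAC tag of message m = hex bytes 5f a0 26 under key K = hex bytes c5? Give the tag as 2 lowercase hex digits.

Key hex bytes c5 is 1 byte ≤ B = 4; zero-pad to 4 bytes: K' = c5 00 00 00.
K' ⊕ ipad = f3 36 36 36.  K' ⊕ opad = 99 5c 5c 5c.
Inner input = (K'⊕ipad) ∥ m = f3 36 36 36 ∥ 5f a0 26.
Inner hash: sum = 243+54+54+54+95+160+38 = 698; mod 256 = 186 → ba.
Outer input = (K'⊕opad) ∥ inner = 99 5c 5c 5c ∥ ba.
Outer hash (tag): sum = 153+92+92+92+186 = 615; mod 256 = 103 → 67.

67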